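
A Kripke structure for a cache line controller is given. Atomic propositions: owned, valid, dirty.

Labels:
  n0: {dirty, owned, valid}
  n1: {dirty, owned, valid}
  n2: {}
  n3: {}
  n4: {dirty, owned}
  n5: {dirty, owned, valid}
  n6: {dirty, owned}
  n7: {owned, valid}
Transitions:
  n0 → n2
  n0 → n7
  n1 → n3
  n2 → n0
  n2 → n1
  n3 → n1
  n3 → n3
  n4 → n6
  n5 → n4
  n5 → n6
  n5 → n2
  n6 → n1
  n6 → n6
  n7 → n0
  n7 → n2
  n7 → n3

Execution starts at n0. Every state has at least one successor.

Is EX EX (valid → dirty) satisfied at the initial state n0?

States satisfying EX (valid → dirty): {n0, n1, n2, n3, n4, n5, n6, n7}.
States satisfying EX EX (valid → dirty): {n0, n1, n2, n3, n4, n5, n6, n7}.
n0 ∈ Sat(EX EX (valid → dirty)).

Yes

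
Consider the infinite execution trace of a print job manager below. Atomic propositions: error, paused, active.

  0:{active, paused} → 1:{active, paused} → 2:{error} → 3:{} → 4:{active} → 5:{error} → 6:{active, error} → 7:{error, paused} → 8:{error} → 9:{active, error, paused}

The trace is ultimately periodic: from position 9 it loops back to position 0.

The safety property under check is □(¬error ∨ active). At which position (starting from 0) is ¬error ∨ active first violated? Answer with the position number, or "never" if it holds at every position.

2

Check ¬error ∨ active at each position in order: 0 ✓, 1 ✓.
At position 2 the labels are {error}, so ¬error ∨ active is false there. This is the first violation.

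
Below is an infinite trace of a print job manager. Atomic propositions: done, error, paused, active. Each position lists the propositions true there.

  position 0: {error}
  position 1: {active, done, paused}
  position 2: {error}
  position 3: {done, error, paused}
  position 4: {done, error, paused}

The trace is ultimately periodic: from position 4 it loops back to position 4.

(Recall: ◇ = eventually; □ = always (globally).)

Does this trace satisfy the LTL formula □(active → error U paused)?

active → error U paused holds at every position 0..4, and those are all positions ever visited, so □(active → error U paused) holds.
Positions where active holds: 1.
Check error U paused at each: 1→ok.

Yes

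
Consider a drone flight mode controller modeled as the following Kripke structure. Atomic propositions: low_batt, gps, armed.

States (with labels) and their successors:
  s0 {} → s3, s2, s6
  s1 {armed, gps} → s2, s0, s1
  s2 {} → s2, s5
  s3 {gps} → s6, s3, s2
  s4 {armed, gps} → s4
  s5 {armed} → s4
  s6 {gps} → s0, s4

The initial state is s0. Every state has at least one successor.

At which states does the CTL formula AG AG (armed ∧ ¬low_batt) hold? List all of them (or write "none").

States satisfying AG (armed ∧ ¬low_batt): {s4, s5}.
States satisfying AG AG (armed ∧ ¬low_batt): {s4, s5}.

{s4, s5}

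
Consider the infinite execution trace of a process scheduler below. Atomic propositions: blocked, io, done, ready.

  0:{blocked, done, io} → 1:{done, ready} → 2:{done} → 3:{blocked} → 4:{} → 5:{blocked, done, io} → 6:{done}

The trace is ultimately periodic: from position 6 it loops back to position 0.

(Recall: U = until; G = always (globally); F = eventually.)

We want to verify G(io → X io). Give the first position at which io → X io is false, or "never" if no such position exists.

0

At position 0 the labels are {blocked, done, io} and the next position 1 has {done, ready}, so io → X io is false there. This is the first violation.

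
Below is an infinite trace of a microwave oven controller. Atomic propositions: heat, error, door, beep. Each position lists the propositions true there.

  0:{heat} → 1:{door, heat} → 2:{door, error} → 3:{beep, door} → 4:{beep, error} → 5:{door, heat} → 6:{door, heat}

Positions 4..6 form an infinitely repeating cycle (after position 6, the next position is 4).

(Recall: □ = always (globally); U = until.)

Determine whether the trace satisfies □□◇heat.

□◇heat holds at every position 0..6, and those are all positions ever visited, so □□◇heat holds.

Yes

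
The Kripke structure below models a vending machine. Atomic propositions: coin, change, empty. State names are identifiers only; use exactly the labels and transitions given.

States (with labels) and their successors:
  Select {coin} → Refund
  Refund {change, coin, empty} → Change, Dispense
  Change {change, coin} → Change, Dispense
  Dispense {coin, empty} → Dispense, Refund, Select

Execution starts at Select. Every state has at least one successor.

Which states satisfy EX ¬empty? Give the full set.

{Refund, Change, Dispense}

States satisfying ¬empty: {Select, Change}.
States satisfying EX ¬empty: {Refund, Change, Dispense}.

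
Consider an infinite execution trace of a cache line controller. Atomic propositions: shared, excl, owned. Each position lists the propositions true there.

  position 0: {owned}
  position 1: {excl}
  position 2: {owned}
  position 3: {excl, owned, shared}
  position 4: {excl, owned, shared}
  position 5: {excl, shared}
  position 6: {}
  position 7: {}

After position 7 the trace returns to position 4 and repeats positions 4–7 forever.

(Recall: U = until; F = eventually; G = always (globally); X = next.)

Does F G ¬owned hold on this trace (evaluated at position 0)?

G ¬owned is false at every position 0..7, so it never becomes true and F G ¬owned fails.

Does not hold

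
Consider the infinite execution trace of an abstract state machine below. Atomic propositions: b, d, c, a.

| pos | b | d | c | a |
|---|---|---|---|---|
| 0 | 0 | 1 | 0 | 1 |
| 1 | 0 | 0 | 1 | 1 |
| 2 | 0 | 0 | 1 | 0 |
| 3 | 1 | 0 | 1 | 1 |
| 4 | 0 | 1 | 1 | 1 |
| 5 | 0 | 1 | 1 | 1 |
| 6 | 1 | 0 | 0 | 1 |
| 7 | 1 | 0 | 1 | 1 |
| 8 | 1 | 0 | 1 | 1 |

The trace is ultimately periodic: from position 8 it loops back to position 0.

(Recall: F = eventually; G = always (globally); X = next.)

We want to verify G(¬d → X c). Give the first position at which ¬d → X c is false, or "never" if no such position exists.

8

Check ¬d → X c at each position in order: 0 ✓, 1 ✓, 2 ✓, 3 ✓, 4 ✓, 5 ✓, 6 ✓, 7 ✓.
At position 8 the labels are {a, b, c} and the next position 0 has {a, d}, so ¬d → X c is false there. This is the first violation.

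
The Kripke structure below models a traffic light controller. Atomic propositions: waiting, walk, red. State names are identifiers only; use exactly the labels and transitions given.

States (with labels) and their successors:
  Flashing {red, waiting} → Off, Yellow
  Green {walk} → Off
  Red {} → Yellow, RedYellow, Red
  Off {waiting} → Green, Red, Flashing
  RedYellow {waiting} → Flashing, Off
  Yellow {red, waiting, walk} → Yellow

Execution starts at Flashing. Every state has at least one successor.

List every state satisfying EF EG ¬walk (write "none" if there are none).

States satisfying EG ¬walk: {Flashing, Red, Off, RedYellow}.
States satisfying EF EG ¬walk: {Flashing, Green, Red, Off, RedYellow}.

{Flashing, Green, Red, Off, RedYellow}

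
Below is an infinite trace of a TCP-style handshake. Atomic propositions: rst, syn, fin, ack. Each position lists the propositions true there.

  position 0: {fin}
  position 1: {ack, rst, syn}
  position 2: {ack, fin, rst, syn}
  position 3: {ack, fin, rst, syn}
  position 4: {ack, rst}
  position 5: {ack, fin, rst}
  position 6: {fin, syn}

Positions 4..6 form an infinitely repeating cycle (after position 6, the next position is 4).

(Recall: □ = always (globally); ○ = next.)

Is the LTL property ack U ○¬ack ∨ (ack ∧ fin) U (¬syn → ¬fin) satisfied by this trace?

Violated

Walking from position 0: at position 0, ○¬ack has not yet held and ack fails, so ack U ○¬ack is false.
Walking from position 0: at position 0, ¬syn → ¬fin has not yet held and ack ∧ fin fails, so (ack ∧ fin) U (¬syn → ¬fin) is false.
At position 0: ack U ○¬ack is false; (ack ∧ fin) U (¬syn → ¬fin) is false; so ack U ○¬ack ∨ (ack ∧ fin) U (¬syn → ¬fin) is false.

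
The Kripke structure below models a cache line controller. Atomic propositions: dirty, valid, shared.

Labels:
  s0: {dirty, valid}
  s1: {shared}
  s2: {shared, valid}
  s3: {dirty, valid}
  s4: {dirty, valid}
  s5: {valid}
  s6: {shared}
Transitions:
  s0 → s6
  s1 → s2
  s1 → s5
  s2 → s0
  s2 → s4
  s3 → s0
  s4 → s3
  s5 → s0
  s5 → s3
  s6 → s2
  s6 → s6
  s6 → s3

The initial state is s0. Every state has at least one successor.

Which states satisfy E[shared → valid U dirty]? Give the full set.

{s0, s2, s3, s4, s5}

States satisfying shared → valid: {s0, s2, s3, s4, s5}.
States satisfying dirty: {s0, s3, s4}.
States satisfying E[shared → valid U dirty]: {s0, s2, s3, s4, s5}.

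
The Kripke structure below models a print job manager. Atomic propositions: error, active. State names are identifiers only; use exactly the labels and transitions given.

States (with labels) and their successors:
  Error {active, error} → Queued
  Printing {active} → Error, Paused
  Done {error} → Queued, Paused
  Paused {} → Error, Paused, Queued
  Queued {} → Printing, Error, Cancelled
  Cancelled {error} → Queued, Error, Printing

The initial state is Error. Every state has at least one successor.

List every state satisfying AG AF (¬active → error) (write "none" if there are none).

none

States satisfying AF (¬active → error): {Error, Printing, Done, Queued, Cancelled}.
States satisfying AG AF (¬active → error): ∅.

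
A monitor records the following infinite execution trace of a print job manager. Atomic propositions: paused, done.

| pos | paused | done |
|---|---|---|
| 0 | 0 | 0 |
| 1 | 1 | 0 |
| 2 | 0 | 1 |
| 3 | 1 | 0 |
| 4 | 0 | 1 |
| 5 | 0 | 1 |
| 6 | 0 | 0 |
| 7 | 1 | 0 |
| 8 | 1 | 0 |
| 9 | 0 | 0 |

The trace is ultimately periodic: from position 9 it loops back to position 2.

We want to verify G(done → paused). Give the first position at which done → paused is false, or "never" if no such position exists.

2

Check done → paused at each position in order: 0 ✓, 1 ✓.
At position 2 the labels are {done}, so done → paused is false there. This is the first violation.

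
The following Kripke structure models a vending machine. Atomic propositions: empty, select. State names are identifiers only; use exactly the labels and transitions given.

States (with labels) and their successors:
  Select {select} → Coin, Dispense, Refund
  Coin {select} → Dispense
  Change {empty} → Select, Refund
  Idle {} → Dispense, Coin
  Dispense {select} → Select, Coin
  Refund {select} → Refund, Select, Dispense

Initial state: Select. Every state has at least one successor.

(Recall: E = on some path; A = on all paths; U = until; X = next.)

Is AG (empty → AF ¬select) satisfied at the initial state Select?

Yes

States satisfying empty → AF ¬select: {Select, Coin, Change, Idle, Dispense, Refund}.
States satisfying AG (empty → AF ¬select): {Select, Coin, Change, Idle, Dispense, Refund}.
Every state reachable from Select satisfies empty → AF ¬select.
Select ∈ Sat(AG (empty → AF ¬select)).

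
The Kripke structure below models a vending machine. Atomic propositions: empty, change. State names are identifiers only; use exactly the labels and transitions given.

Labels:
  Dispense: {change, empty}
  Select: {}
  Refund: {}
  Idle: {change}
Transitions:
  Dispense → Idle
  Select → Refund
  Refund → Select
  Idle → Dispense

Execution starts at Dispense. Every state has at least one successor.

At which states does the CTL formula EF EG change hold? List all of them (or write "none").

States satisfying EG change: {Dispense, Idle}.
States satisfying EF EG change: {Dispense, Idle}.

{Dispense, Idle}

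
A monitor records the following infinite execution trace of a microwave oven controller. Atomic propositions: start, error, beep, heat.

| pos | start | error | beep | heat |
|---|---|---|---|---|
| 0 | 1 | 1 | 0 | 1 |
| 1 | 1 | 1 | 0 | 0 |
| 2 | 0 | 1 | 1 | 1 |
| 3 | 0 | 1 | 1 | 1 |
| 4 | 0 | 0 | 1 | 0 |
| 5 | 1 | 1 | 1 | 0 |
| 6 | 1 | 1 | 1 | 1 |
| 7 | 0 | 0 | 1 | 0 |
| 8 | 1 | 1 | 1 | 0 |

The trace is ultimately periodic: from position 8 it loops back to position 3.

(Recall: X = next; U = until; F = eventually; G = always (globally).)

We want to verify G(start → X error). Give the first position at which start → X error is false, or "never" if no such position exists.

6

Check start → X error at each position in order: 0 ✓, 1 ✓, 2 ✓, 3 ✓, 4 ✓, 5 ✓.
At position 6 the labels are {beep, error, heat, start} and the next position 7 has {beep}, so start → X error is false there. This is the first violation.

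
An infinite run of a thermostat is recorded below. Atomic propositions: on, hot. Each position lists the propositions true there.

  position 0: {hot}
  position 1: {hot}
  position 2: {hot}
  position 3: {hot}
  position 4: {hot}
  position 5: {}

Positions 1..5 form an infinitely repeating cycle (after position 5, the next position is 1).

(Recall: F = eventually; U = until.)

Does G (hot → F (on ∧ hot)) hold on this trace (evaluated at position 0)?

hot → F (on ∧ hot) must hold at every position from 0 onward. It fails at position 0, so G (hot → F (on ∧ hot)) is false.
Positions where hot holds: 0, 1, 2, 3, 4.
Check F (on ∧ hot) at each: 0→fails, 1→fails, 2→fails, 3→fails, 4→fails.

Does not hold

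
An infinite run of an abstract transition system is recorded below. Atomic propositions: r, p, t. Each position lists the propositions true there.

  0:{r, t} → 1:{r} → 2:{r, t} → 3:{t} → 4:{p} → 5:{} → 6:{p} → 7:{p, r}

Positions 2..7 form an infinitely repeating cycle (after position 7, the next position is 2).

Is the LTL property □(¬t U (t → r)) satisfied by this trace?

¬t U (t → r) must hold at every position from 0 onward. It fails at position 3, so □(¬t U (t → r)) is false.

No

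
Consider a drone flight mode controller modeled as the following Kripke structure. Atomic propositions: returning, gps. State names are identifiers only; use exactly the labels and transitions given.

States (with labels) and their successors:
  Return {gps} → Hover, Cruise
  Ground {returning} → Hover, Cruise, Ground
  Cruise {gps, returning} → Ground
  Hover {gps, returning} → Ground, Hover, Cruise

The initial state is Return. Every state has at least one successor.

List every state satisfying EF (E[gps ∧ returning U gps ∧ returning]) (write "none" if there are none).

{Return, Ground, Cruise, Hover}

States satisfying E[gps ∧ returning U gps ∧ returning]: {Cruise, Hover}.
States satisfying EF (E[gps ∧ returning U gps ∧ returning]): {Return, Ground, Cruise, Hover}.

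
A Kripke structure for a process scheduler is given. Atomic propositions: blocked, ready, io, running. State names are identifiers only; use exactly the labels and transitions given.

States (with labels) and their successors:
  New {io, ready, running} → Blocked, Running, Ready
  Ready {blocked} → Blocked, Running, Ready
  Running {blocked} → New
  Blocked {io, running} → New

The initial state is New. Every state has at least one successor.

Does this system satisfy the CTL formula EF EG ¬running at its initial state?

Yes

States satisfying EG ¬running: {Ready}.
States satisfying EF EG ¬running: {New, Ready, Running, Blocked}.
Some path from New reaches a state where EG ¬running holds.
New ∈ Sat(EF EG ¬running).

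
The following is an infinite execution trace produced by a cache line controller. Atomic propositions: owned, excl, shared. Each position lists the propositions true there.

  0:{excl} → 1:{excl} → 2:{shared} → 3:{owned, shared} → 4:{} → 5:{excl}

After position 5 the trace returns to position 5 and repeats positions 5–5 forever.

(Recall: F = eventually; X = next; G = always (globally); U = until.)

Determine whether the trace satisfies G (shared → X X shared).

Does not hold

shared → X X shared must hold at every position from 0 onward. It fails at position 2, so G (shared → X X shared) is false.
Positions where shared holds: 2, 3.
Check X X shared at each: 2→fails, 3→fails.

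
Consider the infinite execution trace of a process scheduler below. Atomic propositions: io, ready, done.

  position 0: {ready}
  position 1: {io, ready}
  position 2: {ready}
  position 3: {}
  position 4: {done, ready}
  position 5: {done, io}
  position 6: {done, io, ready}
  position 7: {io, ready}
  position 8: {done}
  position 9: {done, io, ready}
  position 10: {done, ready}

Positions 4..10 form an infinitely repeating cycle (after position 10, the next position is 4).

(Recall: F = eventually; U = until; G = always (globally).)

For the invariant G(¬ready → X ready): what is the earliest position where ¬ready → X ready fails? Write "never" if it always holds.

¬ready → X ready holds at every position 0..10, and those are all the positions the trace ever visits, so the invariant G(¬ready → X ready) is never violated.

never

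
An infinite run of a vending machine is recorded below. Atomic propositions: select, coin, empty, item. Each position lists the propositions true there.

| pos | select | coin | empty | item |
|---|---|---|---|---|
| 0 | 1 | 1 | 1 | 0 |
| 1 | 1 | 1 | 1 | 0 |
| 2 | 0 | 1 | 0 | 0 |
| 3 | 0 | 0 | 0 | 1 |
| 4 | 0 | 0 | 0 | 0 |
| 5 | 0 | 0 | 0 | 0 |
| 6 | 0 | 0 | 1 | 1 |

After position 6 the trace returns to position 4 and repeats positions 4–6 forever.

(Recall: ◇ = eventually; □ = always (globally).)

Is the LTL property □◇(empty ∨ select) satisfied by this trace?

◇(empty ∨ select) holds at every position 0..6, and those are all positions ever visited, so □◇(empty ∨ select) holds.

Satisfied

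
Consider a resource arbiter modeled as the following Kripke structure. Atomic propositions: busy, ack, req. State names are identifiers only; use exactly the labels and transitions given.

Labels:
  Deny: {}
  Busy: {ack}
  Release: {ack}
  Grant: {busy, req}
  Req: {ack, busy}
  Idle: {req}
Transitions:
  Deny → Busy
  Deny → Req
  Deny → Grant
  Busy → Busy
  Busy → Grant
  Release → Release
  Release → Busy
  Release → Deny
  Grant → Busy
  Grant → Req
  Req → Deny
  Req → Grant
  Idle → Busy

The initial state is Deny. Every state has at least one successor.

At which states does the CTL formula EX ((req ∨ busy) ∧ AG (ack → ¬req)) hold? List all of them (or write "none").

States satisfying (req ∨ busy) ∧ AG (ack → ¬req): {Grant, Req, Idle}.
States satisfying EX ((req ∨ busy) ∧ AG (ack → ¬req)): {Deny, Busy, Grant, Req}.

{Deny, Busy, Grant, Req}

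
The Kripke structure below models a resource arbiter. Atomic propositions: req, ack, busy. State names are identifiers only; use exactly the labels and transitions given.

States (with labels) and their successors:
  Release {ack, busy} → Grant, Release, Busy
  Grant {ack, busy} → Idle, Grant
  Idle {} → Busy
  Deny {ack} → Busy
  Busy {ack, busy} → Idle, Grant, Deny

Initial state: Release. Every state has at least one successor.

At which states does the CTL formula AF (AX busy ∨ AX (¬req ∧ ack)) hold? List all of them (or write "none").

States satisfying AX busy ∨ AX (¬req ∧ ack): {Release, Idle, Deny}.
States satisfying AF (AX busy ∨ AX (¬req ∧ ack)): {Release, Idle, Deny}.

{Release, Idle, Deny}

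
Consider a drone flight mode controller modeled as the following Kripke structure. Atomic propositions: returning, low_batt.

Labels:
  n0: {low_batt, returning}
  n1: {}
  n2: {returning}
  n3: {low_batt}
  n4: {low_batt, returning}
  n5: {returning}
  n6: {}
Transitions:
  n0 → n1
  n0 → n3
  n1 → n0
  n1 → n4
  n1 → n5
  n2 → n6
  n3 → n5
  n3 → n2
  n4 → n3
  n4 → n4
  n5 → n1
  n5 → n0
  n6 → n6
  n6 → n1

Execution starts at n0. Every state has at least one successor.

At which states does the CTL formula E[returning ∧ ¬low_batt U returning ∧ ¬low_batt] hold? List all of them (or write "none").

{n2, n5}

States satisfying returning ∧ ¬low_batt: {n2, n5}.
States satisfying E[returning ∧ ¬low_batt U returning ∧ ¬low_batt]: {n2, n5}.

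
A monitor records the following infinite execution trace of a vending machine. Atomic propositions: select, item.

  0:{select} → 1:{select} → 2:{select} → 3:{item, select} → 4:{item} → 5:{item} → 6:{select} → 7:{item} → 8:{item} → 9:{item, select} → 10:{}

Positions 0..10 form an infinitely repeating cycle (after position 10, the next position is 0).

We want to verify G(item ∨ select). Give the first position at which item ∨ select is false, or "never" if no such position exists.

Check item ∨ select at each position in order: 0 ✓, 1 ✓, 2 ✓, 3 ✓, 4 ✓, 5 ✓, 6 ✓, 7 ✓, 8 ✓, 9 ✓.
At position 10 the labels are {}, so item ∨ select is false there. This is the first violation.

10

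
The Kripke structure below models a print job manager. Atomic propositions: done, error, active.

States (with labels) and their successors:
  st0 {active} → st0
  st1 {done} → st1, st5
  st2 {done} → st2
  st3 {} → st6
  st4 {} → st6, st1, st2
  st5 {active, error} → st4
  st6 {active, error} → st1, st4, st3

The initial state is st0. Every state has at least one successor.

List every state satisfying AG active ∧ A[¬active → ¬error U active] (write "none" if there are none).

{st0}

States satisfying active: {st0, st5, st6}.
States satisfying AG active: {st0}.
States satisfying ¬active → ¬error: {st0, st1, st2, st3, st4, st5, st6}.
States satisfying A[¬active → ¬error U active]: {st0, st3, st5, st6}.
States satisfying AG active ∧ A[¬active → ¬error U active]: {st0}.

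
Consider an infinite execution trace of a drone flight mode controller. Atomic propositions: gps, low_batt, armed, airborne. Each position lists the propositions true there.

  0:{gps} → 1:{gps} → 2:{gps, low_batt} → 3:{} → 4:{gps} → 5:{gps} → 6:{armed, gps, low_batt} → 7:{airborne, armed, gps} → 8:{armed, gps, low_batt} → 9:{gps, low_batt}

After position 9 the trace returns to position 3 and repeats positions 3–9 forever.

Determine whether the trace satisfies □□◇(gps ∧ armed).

Holds

□◇(gps ∧ armed) holds at every position 0..9, and those are all positions ever visited, so □□◇(gps ∧ armed) holds.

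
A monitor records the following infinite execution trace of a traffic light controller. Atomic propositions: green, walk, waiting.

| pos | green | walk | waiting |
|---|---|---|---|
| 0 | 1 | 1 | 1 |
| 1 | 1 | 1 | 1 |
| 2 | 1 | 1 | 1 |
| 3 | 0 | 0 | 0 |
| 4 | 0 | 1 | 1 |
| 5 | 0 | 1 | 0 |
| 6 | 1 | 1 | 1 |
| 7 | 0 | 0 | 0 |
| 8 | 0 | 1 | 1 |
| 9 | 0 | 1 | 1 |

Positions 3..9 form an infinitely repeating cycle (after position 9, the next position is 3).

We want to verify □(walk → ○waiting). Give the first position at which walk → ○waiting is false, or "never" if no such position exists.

Check walk → ○waiting at each position in order: 0 ✓, 1 ✓.
At position 2 the labels are {green, waiting, walk} and the next position 3 has {}, so walk → ○waiting is false there. This is the first violation.

2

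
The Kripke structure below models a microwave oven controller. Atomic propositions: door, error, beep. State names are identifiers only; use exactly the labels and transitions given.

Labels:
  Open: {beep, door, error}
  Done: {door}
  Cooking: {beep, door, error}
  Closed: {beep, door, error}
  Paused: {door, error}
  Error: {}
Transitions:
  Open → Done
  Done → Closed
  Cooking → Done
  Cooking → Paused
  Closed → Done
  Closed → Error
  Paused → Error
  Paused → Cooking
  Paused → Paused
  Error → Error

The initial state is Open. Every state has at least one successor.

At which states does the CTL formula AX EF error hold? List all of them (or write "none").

States satisfying EF error: {Open, Done, Cooking, Closed, Paused}.
States satisfying AX EF error: {Open, Done, Cooking}.

{Open, Done, Cooking}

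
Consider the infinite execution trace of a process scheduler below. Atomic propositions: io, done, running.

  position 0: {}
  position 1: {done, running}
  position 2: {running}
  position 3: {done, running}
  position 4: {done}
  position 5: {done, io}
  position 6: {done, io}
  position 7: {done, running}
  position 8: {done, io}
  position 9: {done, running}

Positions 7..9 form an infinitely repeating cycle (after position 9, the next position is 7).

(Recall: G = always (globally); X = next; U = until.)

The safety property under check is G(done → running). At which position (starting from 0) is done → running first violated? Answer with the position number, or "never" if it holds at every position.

4

Check done → running at each position in order: 0 ✓, 1 ✓, 2 ✓, 3 ✓.
At position 4 the labels are {done}, so done → running is false there. This is the first violation.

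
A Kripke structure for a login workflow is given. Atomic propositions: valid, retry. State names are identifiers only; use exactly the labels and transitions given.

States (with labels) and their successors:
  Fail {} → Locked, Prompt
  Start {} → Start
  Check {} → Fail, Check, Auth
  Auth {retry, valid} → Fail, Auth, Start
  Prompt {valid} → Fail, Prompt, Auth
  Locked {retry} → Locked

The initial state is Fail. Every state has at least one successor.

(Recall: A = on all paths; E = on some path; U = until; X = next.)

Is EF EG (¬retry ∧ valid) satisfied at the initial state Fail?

States satisfying EG (¬retry ∧ valid): {Prompt}.
States satisfying EF EG (¬retry ∧ valid): {Fail, Check, Auth, Prompt}.
Some path from Fail reaches a state where EG (¬retry ∧ valid) holds.
Fail ∈ Sat(EF EG (¬retry ∧ valid)).

Satisfied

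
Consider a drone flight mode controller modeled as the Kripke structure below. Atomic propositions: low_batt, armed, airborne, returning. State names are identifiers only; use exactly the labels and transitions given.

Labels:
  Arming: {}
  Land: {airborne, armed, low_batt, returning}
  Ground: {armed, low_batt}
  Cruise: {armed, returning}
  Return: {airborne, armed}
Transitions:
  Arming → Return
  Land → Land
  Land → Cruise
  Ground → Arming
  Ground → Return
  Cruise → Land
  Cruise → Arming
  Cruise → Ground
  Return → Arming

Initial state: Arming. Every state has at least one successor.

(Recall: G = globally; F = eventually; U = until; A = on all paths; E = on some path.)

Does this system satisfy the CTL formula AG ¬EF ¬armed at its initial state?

Violated

States satisfying ¬EF ¬armed: ∅.
States satisfying AG ¬EF ¬armed: ∅.
Arming is reachable from Arming and violates ¬EF ¬armed, so AG fails at Arming.
Arming ∉ Sat(AG ¬EF ¬armed).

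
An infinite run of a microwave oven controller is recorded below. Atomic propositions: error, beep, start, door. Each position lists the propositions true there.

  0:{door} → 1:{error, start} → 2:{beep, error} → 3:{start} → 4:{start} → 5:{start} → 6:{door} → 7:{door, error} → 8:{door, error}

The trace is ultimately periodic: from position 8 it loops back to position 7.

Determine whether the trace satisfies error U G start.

Does not hold

Walking from position 0: at position 0, G start has not yet held and error fails, so error U G start is false.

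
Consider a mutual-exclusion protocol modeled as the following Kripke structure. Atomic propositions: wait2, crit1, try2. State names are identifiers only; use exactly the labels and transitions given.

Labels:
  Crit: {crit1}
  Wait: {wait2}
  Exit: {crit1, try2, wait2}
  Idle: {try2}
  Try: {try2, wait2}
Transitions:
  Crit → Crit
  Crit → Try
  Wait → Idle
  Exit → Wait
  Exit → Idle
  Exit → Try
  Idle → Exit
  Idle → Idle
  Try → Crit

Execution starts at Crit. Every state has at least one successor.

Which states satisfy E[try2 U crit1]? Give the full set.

{Crit, Exit, Idle, Try}

States satisfying try2: {Exit, Idle, Try}.
States satisfying crit1: {Crit, Exit}.
States satisfying E[try2 U crit1]: {Crit, Exit, Idle, Try}.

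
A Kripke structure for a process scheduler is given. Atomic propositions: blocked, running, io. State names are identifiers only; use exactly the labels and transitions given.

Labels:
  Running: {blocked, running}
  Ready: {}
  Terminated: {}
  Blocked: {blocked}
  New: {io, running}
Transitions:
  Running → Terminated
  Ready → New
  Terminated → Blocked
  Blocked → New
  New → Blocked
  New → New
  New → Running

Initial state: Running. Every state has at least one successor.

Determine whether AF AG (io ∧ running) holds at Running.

Does not hold

States satisfying AG (io ∧ running): ∅.
States satisfying AF AG (io ∧ running): ∅.
There is a path from Running along which AG (io ∧ running) never holds.
Running ∉ Sat(AF AG (io ∧ running)).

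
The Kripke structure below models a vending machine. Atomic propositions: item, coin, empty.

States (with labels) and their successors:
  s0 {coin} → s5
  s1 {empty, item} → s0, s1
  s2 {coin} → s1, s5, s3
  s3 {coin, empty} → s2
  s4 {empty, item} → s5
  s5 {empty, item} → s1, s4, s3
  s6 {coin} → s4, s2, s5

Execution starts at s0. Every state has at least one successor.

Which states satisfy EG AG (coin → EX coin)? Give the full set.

States satisfying AG (coin → EX coin): ∅.
States satisfying EG AG (coin → EX coin): ∅.

none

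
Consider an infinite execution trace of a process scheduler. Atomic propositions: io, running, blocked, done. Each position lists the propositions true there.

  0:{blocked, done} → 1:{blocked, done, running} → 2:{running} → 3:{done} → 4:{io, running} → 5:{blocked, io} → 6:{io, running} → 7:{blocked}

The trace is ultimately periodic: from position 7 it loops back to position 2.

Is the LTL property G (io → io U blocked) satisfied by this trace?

io → io U blocked holds at every position 0..7, and those are all positions ever visited, so G (io → io U blocked) holds.
Positions where io holds: 4, 5, 6.
Check io U blocked at each: 4→ok, 5→ok, 6→ok.

Holds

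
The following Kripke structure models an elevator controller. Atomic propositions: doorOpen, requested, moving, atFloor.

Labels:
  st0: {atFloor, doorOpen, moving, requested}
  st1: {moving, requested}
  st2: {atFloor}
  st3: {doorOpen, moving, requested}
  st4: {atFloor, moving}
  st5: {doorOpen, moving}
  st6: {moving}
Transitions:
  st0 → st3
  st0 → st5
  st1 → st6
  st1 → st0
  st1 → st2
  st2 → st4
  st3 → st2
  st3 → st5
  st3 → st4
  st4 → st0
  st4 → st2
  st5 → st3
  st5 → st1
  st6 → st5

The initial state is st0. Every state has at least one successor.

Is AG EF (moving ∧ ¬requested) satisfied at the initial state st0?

States satisfying EF (moving ∧ ¬requested): {st0, st1, st2, st3, st4, st5, st6}.
States satisfying AG EF (moving ∧ ¬requested): {st0, st1, st2, st3, st4, st5, st6}.
Every state reachable from st0 satisfies EF (moving ∧ ¬requested).
st0 ∈ Sat(AG EF (moving ∧ ¬requested)).

Satisfied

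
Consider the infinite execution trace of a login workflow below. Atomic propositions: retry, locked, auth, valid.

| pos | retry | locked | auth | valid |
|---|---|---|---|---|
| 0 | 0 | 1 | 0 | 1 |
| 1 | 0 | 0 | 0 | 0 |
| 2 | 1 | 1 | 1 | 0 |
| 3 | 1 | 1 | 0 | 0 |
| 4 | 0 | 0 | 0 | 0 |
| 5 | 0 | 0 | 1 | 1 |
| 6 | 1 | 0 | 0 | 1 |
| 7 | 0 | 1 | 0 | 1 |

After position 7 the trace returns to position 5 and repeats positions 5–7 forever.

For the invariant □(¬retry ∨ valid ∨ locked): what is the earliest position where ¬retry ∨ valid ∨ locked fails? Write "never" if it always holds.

never

¬retry ∨ valid ∨ locked holds at every position 0..7, and those are all the positions the trace ever visits, so the invariant □(¬retry ∨ valid ∨ locked) is never violated.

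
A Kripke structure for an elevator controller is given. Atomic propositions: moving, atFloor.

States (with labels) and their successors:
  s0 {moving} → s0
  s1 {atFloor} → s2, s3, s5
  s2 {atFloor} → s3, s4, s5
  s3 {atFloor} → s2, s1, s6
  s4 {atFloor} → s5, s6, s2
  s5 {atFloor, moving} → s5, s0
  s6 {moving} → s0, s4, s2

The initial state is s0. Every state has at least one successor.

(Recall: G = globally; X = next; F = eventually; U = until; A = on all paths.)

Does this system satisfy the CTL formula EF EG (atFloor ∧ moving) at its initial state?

Does not hold

States satisfying EG (atFloor ∧ moving): {s5}.
States satisfying EF EG (atFloor ∧ moving): {s1, s2, s3, s4, s5, s6}.
No suitable path/successor from s0 witnesses the formula.
s0 ∉ Sat(EF EG (atFloor ∧ moving)).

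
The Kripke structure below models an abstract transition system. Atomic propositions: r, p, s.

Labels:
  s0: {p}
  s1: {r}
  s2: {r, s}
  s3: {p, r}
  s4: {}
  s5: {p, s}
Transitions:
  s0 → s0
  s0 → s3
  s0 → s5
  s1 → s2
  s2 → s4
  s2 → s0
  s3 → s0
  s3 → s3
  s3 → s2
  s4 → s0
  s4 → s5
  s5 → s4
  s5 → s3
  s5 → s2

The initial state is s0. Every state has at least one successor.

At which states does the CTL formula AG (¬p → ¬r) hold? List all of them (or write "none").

States satisfying ¬p → ¬r: {s0, s3, s4, s5}.
States satisfying AG (¬p → ¬r): ∅.

none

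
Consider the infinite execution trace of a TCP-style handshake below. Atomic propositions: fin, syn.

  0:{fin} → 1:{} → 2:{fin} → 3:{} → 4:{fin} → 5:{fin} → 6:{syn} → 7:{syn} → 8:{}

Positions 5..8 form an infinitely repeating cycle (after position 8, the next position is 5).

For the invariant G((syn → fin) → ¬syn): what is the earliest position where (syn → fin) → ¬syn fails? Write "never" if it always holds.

(syn → fin) → ¬syn holds at every position 0..8, and those are all the positions the trace ever visits, so the invariant G((syn → fin) → ¬syn) is never violated.

never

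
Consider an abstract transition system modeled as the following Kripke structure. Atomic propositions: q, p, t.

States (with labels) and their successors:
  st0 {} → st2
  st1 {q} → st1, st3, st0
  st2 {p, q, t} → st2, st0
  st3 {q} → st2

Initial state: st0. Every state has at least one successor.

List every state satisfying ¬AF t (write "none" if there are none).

States satisfying t: {st2}.
States satisfying AF t: {st0, st2, st3}.
States satisfying ¬AF t: {st1}.

{st1}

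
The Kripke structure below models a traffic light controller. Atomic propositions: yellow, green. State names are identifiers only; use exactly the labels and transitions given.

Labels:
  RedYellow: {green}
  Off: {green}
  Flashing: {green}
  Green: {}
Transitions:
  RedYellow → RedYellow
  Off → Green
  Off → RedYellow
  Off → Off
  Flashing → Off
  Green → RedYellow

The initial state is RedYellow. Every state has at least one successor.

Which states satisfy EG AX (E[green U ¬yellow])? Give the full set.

{RedYellow, Off, Flashing, Green}

States satisfying AX (E[green U ¬yellow]): {RedYellow, Off, Flashing, Green}.
States satisfying EG AX (E[green U ¬yellow]): {RedYellow, Off, Flashing, Green}.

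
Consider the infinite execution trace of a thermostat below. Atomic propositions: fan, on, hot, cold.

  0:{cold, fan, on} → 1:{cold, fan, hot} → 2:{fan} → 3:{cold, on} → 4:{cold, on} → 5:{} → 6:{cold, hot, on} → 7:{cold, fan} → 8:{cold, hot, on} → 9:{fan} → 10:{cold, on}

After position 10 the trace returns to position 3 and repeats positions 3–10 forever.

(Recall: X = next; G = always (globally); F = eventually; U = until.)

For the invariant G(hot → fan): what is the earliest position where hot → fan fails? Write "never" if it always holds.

6

Check hot → fan at each position in order: 0 ✓, 1 ✓, 2 ✓, 3 ✓, 4 ✓, 5 ✓.
At position 6 the labels are {cold, hot, on}, so hot → fan is false there. This is the first violation.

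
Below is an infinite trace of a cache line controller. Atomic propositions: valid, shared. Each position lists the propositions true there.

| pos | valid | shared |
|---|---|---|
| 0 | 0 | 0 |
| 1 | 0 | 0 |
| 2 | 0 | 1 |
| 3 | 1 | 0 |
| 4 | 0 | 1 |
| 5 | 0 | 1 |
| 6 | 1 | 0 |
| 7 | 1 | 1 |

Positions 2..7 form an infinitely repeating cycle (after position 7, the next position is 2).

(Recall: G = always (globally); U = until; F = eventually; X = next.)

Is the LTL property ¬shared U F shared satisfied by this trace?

Walking from position 0: F shared first holds at position 0, and ¬shared holds at every earlier position along the way, so ¬shared U F shared holds.

Yes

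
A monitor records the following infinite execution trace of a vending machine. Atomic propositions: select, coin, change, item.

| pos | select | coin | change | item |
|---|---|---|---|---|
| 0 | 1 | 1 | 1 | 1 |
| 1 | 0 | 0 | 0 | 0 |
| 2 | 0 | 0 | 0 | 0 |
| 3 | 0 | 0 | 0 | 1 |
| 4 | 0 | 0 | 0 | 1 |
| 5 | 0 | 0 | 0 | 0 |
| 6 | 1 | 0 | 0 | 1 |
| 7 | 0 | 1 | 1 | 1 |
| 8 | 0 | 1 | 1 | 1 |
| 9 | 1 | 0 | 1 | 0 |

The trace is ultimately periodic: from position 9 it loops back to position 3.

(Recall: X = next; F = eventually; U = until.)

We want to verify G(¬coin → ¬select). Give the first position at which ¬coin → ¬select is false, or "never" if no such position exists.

6

Check ¬coin → ¬select at each position in order: 0 ✓, 1 ✓, 2 ✓, 3 ✓, 4 ✓, 5 ✓.
At position 6 the labels are {item, select}, so ¬coin → ¬select is false there. This is the first violation.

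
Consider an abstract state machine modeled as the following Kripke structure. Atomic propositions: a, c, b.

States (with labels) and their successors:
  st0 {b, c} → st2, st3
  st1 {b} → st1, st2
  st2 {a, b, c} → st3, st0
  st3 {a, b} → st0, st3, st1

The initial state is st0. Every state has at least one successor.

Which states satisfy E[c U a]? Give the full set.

{st0, st2, st3}

States satisfying c: {st0, st2}.
States satisfying a: {st2, st3}.
States satisfying E[c U a]: {st0, st2, st3}.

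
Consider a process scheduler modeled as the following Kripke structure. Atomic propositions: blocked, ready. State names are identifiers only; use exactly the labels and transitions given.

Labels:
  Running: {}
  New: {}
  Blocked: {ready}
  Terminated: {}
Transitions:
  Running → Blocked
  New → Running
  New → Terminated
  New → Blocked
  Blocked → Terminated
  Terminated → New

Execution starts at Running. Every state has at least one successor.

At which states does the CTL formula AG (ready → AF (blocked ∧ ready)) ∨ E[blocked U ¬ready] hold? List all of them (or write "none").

{Running, New, Terminated}

States satisfying ready → AF (blocked ∧ ready): {Running, New, Terminated}.
States satisfying AG (ready → AF (blocked ∧ ready)): ∅.
States satisfying blocked: ∅.
States satisfying ¬ready: {Running, New, Terminated}.
States satisfying E[blocked U ¬ready]: {Running, New, Terminated}.
States satisfying AG (ready → AF (blocked ∧ ready)) ∨ E[blocked U ¬ready]: {Running, New, Terminated}.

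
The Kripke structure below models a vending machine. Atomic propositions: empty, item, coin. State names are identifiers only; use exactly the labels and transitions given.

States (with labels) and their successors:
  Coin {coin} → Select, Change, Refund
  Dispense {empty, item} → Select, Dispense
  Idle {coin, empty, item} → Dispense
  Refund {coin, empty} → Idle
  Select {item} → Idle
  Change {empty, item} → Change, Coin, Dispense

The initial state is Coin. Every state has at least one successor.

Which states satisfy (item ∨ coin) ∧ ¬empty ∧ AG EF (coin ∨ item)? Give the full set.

{Coin, Select}

States satisfying item ∨ coin: {Coin, Dispense, Idle, Refund, Select, Change}.
States satisfying ¬empty: {Coin, Select}.
States satisfying (item ∨ coin) ∧ ¬empty: {Coin, Select}.
States satisfying EF (coin ∨ item): {Coin, Dispense, Idle, Refund, Select, Change}.
States satisfying AG EF (coin ∨ item): {Coin, Dispense, Idle, Refund, Select, Change}.
States satisfying (item ∨ coin) ∧ ¬empty ∧ AG EF (coin ∨ item): {Coin, Select}.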